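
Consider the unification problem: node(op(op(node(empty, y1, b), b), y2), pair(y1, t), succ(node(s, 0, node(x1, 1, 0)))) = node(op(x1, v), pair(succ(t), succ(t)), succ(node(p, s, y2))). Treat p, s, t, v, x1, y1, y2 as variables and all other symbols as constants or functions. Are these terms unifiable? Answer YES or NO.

Decompose node/3: op(op(node(empty, y1, b), b), y2) = op(x1, v),  pair(y1, t) = pair(succ(t), succ(t)),  succ(node(s, 0, node(x1, 1, 0))) = succ(node(p, s, y2)).
Decompose op/2: op(node(empty, y1, b), b) = x1,  y2 = v.
Bind x1 := op(node(empty, y1, b), b); substituting into the one remaining equation that mentions x1 gives: succ(node(s, 0, node(op(node(empty, y1, b), b), 1, 0))) = succ(node(p, s, y2)).
Bind y2 := v; substituting into the one remaining equation that mentions y2 gives: succ(node(s, 0, node(op(node(empty, y1, b), b), 1, 0))) = succ(node(p, s, v)).
Decompose pair/2: y1 = succ(t),  t = succ(t).
Bind y1 := succ(t); substituting into the one remaining equation that mentions y1 gives: succ(node(s, 0, node(op(node(empty, succ(t), b), b), 1, 0))) = succ(node(p, s, v)). Substituting into the earlier binding gives x1 := op(node(empty, succ(t), b), b).
Occurs check fails: t occurs in succ(t); the equation t = succ(t) has no finite solution.

NO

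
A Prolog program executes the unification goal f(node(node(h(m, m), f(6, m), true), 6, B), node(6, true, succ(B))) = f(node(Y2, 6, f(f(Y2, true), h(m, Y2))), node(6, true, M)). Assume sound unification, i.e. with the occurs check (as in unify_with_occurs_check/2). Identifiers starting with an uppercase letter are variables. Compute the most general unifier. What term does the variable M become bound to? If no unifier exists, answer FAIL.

succ(f(f(node(h(m, m), f(6, m), true), true), h(m, node(h(m, m), f(6, m), true))))

Decompose f/2: node(node(h(m, m), f(6, m), true), 6, B) = node(Y2, 6, f(f(Y2, true), h(m, Y2))),  node(6, true, succ(B)) = node(6, true, M).
Decompose node/3: node(h(m, m), f(6, m), true) = Y2,  6 = 6,  B = f(f(Y2, true), h(m, Y2)).
Bind Y2 := node(h(m, m), f(6, m), true); substituting into the one remaining equation that mentions Y2 gives: B = f(f(node(h(m, m), f(6, m), true), true), h(m, node(h(m, m), f(6, m), true))).
Delete trivial equation 6 = 6.
Bind B := f(f(node(h(m, m), f(6, m), true), true), h(m, node(h(m, m), f(6, m), true))); substituting into the remaining equation gives: node(6, true, succ(f(f(node(h(m, m), f(6, m), true), true), h(m, node(h(m, m), f(6, m), true))))) = node(6, true, M).
Decompose node/3: 6 = 6,  true = true,  succ(f(f(node(h(m, m), f(6, m), true), true), h(m, node(h(m, m), f(6, m), true)))) = M.
Delete trivial equation 6 = 6.
Delete trivial equation true = true.
Bind M := succ(f(f(node(h(m, m), f(6, m), true), true), h(m, node(h(m, m), f(6, m), true)))).
MGU = { Y2 -> node(h(m, m), f(6, m), true), B -> f(f(node(h(m, m), f(6, m), true), true), h(m, node(h(m, m), f(6, m), true))), M -> succ(f(f(node(h(m, m), f(6, m), true), true), h(m, node(h(m, m), f(6, m), true)))) }, so M -> succ(f(f(node(h(m, m), f(6, m), true), true), h(m, node(h(m, m), f(6, m), true)))).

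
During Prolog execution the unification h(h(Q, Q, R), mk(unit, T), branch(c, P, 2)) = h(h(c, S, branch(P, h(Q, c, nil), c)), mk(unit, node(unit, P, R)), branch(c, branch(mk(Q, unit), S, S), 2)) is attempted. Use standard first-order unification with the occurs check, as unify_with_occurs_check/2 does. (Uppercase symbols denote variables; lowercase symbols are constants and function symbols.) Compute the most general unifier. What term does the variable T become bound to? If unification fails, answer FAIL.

Decompose h/3: h(Q, Q, R) = h(c, S, branch(P, h(Q, c, nil), c)),  mk(unit, T) = mk(unit, node(unit, P, R)),  branch(c, P, 2) = branch(c, branch(mk(Q, unit), S, S), 2).
Decompose h/3: Q = c,  Q = S,  R = branch(P, h(Q, c, nil), c).
Bind Q := c; substituting into the 3 remaining equations that mention Q gives: c = S,  R = branch(P, h(c, c, nil), c),  branch(c, P, 2) = branch(c, branch(mk(c, unit), S, S), 2).
Bind S := c; substituting into the one remaining equation that mentions S gives: branch(c, P, 2) = branch(c, branch(mk(c, unit), c, c), 2).
Bind R := branch(P, h(c, c, nil), c); substituting into the one remaining equation that mentions R gives: mk(unit, T) = mk(unit, node(unit, P, branch(P, h(c, c, nil), c))).
Decompose mk/2: unit = unit,  T = node(unit, P, branch(P, h(c, c, nil), c)).
Delete trivial equation unit = unit.
Bind T := node(unit, P, branch(P, h(c, c, nil), c)); no other remaining equation mentions T.
Decompose branch/3: c = c,  P = branch(mk(c, unit), c, c),  2 = 2.
Delete trivial equation c = c.
Bind P := branch(mk(c, unit), c, c); no other remaining equation mentions P. Substituting into the earlier bindings gives R := branch(branch(mk(c, unit), c, c), h(c, c, nil), c), T := node(unit, branch(mk(c, unit), c, c), branch(branch(mk(c, unit), c, c), h(c, c, nil), c)).
Delete trivial equation 2 = 2.
MGU = { Q ↦ c, S ↦ c, R ↦ branch(branch(mk(c, unit), c, c), h(c, c, nil), c), T ↦ node(unit, branch(mk(c, unit), c, c), branch(branch(mk(c, unit), c, c), h(c, c, nil), c)), P ↦ branch(mk(c, unit), c, c) }, so T ↦ node(unit, branch(mk(c, unit), c, c), branch(branch(mk(c, unit), c, c), h(c, c, nil), c)).

node(unit, branch(mk(c, unit), c, c), branch(branch(mk(c, unit), c, c), h(c, c, nil), c))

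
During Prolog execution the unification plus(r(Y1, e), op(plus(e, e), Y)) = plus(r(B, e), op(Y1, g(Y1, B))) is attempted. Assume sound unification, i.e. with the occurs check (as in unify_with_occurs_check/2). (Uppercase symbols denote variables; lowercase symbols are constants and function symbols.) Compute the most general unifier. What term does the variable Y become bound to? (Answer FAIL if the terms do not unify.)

g(plus(e, e), plus(e, e))

Decompose plus/2: r(Y1, e) = r(B, e),  op(plus(e, e), Y) = op(Y1, g(Y1, B)).
Decompose r/2: Y1 = B,  e = e.
Bind Y1 := B; substituting into the one remaining equation that mentions Y1 gives: op(plus(e, e), Y) = op(B, g(B, B)).
Delete trivial equation e = e.
Decompose op/2: plus(e, e) = B,  Y = g(B, B).
Bind B := plus(e, e); substituting into the remaining equation gives: Y = g(plus(e, e), plus(e, e)). Substituting into the earlier binding gives Y1 := plus(e, e).
Bind Y := g(plus(e, e), plus(e, e)).
MGU = { Y1 = plus(e, e), B = plus(e, e), Y = g(plus(e, e), plus(e, e)) }, so Y = g(plus(e, e), plus(e, e)).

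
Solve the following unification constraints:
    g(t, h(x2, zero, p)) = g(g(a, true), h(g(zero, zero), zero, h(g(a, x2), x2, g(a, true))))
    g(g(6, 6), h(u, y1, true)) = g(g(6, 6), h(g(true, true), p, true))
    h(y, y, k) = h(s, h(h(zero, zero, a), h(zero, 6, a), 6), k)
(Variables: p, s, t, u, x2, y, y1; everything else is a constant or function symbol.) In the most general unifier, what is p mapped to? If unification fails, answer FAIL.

Decompose g/2: t = g(a, true),  h(x2, zero, p) = h(g(zero, zero), zero, h(g(a, x2), x2, g(a, true))).
Bind t := g(a, true); no other remaining equation mentions t.
Decompose h/3: x2 = g(zero, zero),  zero = zero,  p = h(g(a, x2), x2, g(a, true)).
Bind x2 := g(zero, zero); substituting into the one remaining equation that mentions x2 gives: p = h(g(a, g(zero, zero)), g(zero, zero), g(a, true)).
Delete trivial equation zero = zero.
Bind p := h(g(a, g(zero, zero)), g(zero, zero), g(a, true)); substituting into the one remaining equation that mentions p gives: g(g(6, 6), h(u, y1, true)) = g(g(6, 6), h(g(true, true), h(g(a, g(zero, zero)), g(zero, zero), g(a, true)), true)).
Decompose g/2: g(6, 6) = g(6, 6),  h(u, y1, true) = h(g(true, true), h(g(a, g(zero, zero)), g(zero, zero), g(a, true)), true).
Delete trivial equation g(6, 6) = g(6, 6).
Decompose h/3: u = g(true, true),  y1 = h(g(a, g(zero, zero)), g(zero, zero), g(a, true)),  true = true.
Bind u := g(true, true); no other remaining equation mentions u.
Bind y1 := h(g(a, g(zero, zero)), g(zero, zero), g(a, true)); no other remaining equation mentions y1.
Delete trivial equation true = true.
Decompose h/3: y = s,  y = h(h(zero, zero, a), h(zero, 6, a), 6),  k = k.
Bind y := s; substituting into the one remaining equation that mentions y gives: s = h(h(zero, zero, a), h(zero, 6, a), 6).
Bind s := h(h(zero, zero, a), h(zero, 6, a), 6); no other remaining equation mentions s. Substituting into the earlier binding gives y := h(h(zero, zero, a), h(zero, 6, a), 6).
Delete trivial equation k = k.
MGU = { t ↦ g(a, true), x2 ↦ g(zero, zero), p ↦ h(g(a, g(zero, zero)), g(zero, zero), g(a, true)), u ↦ g(true, true), y1 ↦ h(g(a, g(zero, zero)), g(zero, zero), g(a, true)), y ↦ h(h(zero, zero, a), h(zero, 6, a), 6), s ↦ h(h(zero, zero, a), h(zero, 6, a), 6) }, so p ↦ h(g(a, g(zero, zero)), g(zero, zero), g(a, true)).

h(g(a, g(zero, zero)), g(zero, zero), g(a, true))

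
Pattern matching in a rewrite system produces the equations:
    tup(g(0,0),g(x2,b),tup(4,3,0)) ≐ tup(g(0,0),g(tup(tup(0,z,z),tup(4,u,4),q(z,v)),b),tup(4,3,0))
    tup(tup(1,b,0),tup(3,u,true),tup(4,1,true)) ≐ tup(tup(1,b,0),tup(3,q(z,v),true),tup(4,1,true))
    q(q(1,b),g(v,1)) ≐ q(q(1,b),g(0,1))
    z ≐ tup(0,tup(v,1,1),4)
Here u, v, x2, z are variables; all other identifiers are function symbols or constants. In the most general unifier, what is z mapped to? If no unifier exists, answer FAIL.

Decompose tup/3: g(0,0) ≐ g(0,0),  g(x2,b) ≐ g(tup(tup(0,z,z),tup(4,u,4),q(z,v)),b),  tup(4,3,0) ≐ tup(4,3,0).
Delete trivial equation g(0,0) ≐ g(0,0).
Decompose g/2: x2 ≐ tup(tup(0,z,z),tup(4,u,4),q(z,v)),  b ≐ b.
Bind x2 := tup(tup(0,z,z),tup(4,u,4),q(z,v)); no other remaining equation mentions x2.
Delete trivial equation b ≐ b.
Delete trivial equation tup(4,3,0) ≐ tup(4,3,0).
Decompose tup/3: tup(1,b,0) ≐ tup(1,b,0),  tup(3,u,true) ≐ tup(3,q(z,v),true),  tup(4,1,true) ≐ tup(4,1,true).
Delete trivial equation tup(1,b,0) ≐ tup(1,b,0).
Decompose tup/3: 3 ≐ 3,  u ≐ q(z,v),  true ≐ true.
Delete trivial equation 3 ≐ 3.
Bind u := q(z,v); no other remaining equation mentions u. Substituting into the earlier binding gives x2 := tup(tup(0,z,z),tup(4,q(z,v),4),q(z,v)).
Delete trivial equation true ≐ true.
Delete trivial equation tup(4,1,true) ≐ tup(4,1,true).
Decompose q/2: q(1,b) ≐ q(1,b),  g(v,1) ≐ g(0,1).
Delete trivial equation q(1,b) ≐ q(1,b).
Decompose g/2: v ≐ 0,  1 ≐ 1.
Bind v := 0; substituting into the one remaining equation that mentions v gives: z ≐ tup(0,tup(0,1,1),4). Substituting into the earlier bindings gives x2 := tup(tup(0,z,z),tup(4,q(z,0),4),q(z,0)), u := q(z,0).
Delete trivial equation 1 ≐ 1.
Bind z := tup(0,tup(0,1,1),4). Substituting into the earlier bindings gives x2 := tup(tup(0,tup(0,tup(0,1,1),4),tup(0,tup(0,1,1),4)),tup(4,q(tup(0,tup(0,1,1),4),0),4),q(tup(0,tup(0,1,1),4),0)), u := q(tup(0,tup(0,1,1),4),0).
MGU = { x2 -> tup(tup(0,tup(0,tup(0,1,1),4),tup(0,tup(0,1,1),4)),tup(4,q(tup(0,tup(0,1,1),4),0),4),q(tup(0,tup(0,1,1),4),0)), u -> q(tup(0,tup(0,1,1),4),0), v -> 0, z -> tup(0,tup(0,1,1),4) }, so z -> tup(0,tup(0,1,1),4).

tup(0,tup(0,1,1),4)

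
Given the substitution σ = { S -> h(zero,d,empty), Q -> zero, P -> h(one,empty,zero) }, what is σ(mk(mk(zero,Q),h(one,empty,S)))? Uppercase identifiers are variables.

mk(mk(zero,zero),h(one,empty,h(zero,d,empty)))

Replace each occurrence of S with h(zero,d,empty).
Replace each occurrence of Q with zero.
Result: mk(mk(zero,zero),h(one,empty,h(zero,d,empty))).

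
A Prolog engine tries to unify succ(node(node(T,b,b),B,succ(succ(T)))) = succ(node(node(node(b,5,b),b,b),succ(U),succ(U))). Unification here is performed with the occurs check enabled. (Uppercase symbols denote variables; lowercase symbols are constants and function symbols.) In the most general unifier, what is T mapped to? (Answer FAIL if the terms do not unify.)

node(b,5,b)

Decompose succ/1: node(node(T,b,b),B,succ(succ(T))) = node(node(node(b,5,b),b,b),succ(U),succ(U)).
Decompose node/3: node(T,b,b) = node(node(b,5,b),b,b),  B = succ(U),  succ(succ(T)) = succ(U).
Decompose node/3: T = node(b,5,b),  b = b,  b = b.
Bind T := node(b,5,b); substituting into the one remaining equation that mentions T gives: succ(succ(node(b,5,b))) = succ(U).
Delete trivial equation b = b.
Delete trivial equation b = b.
Bind B := succ(U); no other remaining equation mentions B.
Decompose succ/1: succ(node(b,5,b)) = U.
Bind U := succ(node(b,5,b)). Substituting into the earlier binding gives B := succ(succ(node(b,5,b))).
MGU = { T = node(b,5,b), B = succ(succ(node(b,5,b))), U = succ(node(b,5,b)) }, so T = node(b,5,b).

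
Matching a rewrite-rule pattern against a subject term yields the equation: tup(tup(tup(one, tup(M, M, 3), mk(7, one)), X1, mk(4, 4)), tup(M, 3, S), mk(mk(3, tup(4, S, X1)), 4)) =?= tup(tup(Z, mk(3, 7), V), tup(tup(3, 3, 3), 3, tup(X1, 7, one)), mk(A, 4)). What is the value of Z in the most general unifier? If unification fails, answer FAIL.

Decompose tup/3: tup(tup(one, tup(M, M, 3), mk(7, one)), X1, mk(4, 4)) =?= tup(Z, mk(3, 7), V),  tup(M, 3, S) =?= tup(tup(3, 3, 3), 3, tup(X1, 7, one)),  mk(mk(3, tup(4, S, X1)), 4) =?= mk(A, 4).
Decompose tup/3: tup(one, tup(M, M, 3), mk(7, one)) =?= Z,  X1 =?= mk(3, 7),  mk(4, 4) =?= V.
Bind Z := tup(one, tup(M, M, 3), mk(7, one)); no other remaining equation mentions Z.
Bind X1 := mk(3, 7); substituting into the 2 remaining equations that mention X1 gives: tup(M, 3, S) =?= tup(tup(3, 3, 3), 3, tup(mk(3, 7), 7, one)),  mk(mk(3, tup(4, S, mk(3, 7))), 4) =?= mk(A, 4).
Bind V := mk(4, 4); no other remaining equation mentions V.
Decompose tup/3: M =?= tup(3, 3, 3),  3 =?= 3,  S =?= tup(mk(3, 7), 7, one).
Bind M := tup(3, 3, 3); no other remaining equation mentions M. Substituting into the earlier binding gives Z := tup(one, tup(tup(3, 3, 3), tup(3, 3, 3), 3), mk(7, one)).
Delete trivial equation 3 =?= 3.
Bind S := tup(mk(3, 7), 7, one); substituting into the remaining equation gives: mk(mk(3, tup(4, tup(mk(3, 7), 7, one), mk(3, 7))), 4) =?= mk(A, 4).
Decompose mk/2: mk(3, tup(4, tup(mk(3, 7), 7, one), mk(3, 7))) =?= A,  4 =?= 4.
Bind A := mk(3, tup(4, tup(mk(3, 7), 7, one), mk(3, 7))); no other remaining equation mentions A.
Delete trivial equation 4 =?= 4.
MGU = { Z ↦ tup(one, tup(tup(3, 3, 3), tup(3, 3, 3), 3), mk(7, one)), X1 ↦ mk(3, 7), V ↦ mk(4, 4), M ↦ tup(3, 3, 3), S ↦ tup(mk(3, 7), 7, one), A ↦ mk(3, tup(4, tup(mk(3, 7), 7, one), mk(3, 7))) }, so Z ↦ tup(one, tup(tup(3, 3, 3), tup(3, 3, 3), 3), mk(7, one)).

tup(one, tup(tup(3, 3, 3), tup(3, 3, 3), 3), mk(7, one))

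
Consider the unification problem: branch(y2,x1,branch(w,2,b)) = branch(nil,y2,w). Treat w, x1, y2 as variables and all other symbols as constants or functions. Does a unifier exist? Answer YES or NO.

Decompose branch/3: y2 = nil,  x1 = y2,  branch(w,2,b) = w.
Bind y2 := nil; substituting into the one remaining equation that mentions y2 gives: x1 = nil.
Bind x1 := nil; no other remaining equation mentions x1.
Occurs check fails: w occurs in branch(w,2,b); the equation w = branch(w,2,b) has no finite solution.

NO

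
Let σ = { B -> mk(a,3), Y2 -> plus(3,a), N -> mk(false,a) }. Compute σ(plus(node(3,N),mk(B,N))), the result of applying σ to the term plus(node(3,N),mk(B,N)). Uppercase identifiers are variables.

Replace each occurrence of B with mk(a,3).
Replace each occurrence of N with mk(false,a).
Result: plus(node(3,mk(false,a)),mk(mk(a,3),mk(false,a))).

plus(node(3,mk(false,a)),mk(mk(a,3),mk(false,a)))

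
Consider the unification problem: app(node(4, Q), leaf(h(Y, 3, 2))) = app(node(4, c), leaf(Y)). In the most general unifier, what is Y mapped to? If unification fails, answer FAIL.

Decompose app/2: node(4, Q) = node(4, c),  leaf(h(Y, 3, 2)) = leaf(Y).
Decompose node/2: 4 = 4,  Q = c.
Delete trivial equation 4 = 4.
Bind Q := c; no other remaining equation mentions Q.
Decompose leaf/1: h(Y, 3, 2) = Y.
Occurs check fails: Y occurs in h(Y, 3, 2); the equation Y = h(Y, 3, 2) has no finite solution.

FAIL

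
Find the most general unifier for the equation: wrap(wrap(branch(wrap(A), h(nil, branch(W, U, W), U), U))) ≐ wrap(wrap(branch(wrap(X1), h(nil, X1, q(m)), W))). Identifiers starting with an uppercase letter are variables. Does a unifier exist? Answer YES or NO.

Decompose wrap/1: wrap(branch(wrap(A), h(nil, branch(W, U, W), U), U)) ≐ wrap(branch(wrap(X1), h(nil, X1, q(m)), W)).
Decompose wrap/1: branch(wrap(A), h(nil, branch(W, U, W), U), U) ≐ branch(wrap(X1), h(nil, X1, q(m)), W).
Decompose branch/3: wrap(A) ≐ wrap(X1),  h(nil, branch(W, U, W), U) ≐ h(nil, X1, q(m)),  U ≐ W.
Decompose wrap/1: A ≐ X1.
Bind A := X1; no other remaining equation mentions A.
Decompose h/3: nil ≐ nil,  branch(W, U, W) ≐ X1,  U ≐ q(m).
Delete trivial equation nil ≐ nil.
Bind X1 := branch(W, U, W); no other remaining equation mentions X1. Substituting into the earlier binding gives A := branch(W, U, W).
Bind U := q(m); substituting into the remaining equation gives: q(m) ≐ W. Substituting into the earlier bindings gives A := branch(W, q(m), W), X1 := branch(W, q(m), W).
Bind W := q(m). Substituting into the earlier bindings gives A := branch(q(m), q(m), q(m)), X1 := branch(q(m), q(m), q(m)).
No equations remain and no clash or occurs-check failure arose, so a unifier exists.

YES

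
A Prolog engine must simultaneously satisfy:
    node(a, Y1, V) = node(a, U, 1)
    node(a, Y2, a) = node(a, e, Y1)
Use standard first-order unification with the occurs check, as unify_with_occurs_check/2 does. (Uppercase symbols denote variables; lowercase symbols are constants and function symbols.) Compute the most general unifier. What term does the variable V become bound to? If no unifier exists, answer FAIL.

1

Decompose node/3: a = a,  Y1 = U,  V = 1.
Delete trivial equation a = a.
Bind Y1 := U; substituting into the one remaining equation that mentions Y1 gives: node(a, Y2, a) = node(a, e, U).
Bind V := 1; no other remaining equation mentions V.
Decompose node/3: a = a,  Y2 = e,  a = U.
Delete trivial equation a = a.
Bind Y2 := e; no other remaining equation mentions Y2.
Bind U := a. Substituting into the earlier binding gives Y1 := a.
MGU = { Y1 ↦ a, V ↦ 1, Y2 ↦ e, U ↦ a }, so V ↦ 1.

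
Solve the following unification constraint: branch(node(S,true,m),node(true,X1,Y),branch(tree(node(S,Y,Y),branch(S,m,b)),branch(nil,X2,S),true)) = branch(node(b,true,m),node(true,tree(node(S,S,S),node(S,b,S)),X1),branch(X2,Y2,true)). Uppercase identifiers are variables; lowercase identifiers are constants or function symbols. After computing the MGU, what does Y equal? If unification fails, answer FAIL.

tree(node(b,b,b),node(b,b,b))

Decompose branch/3: node(S,true,m) = node(b,true,m),  node(true,X1,Y) = node(true,tree(node(S,S,S),node(S,b,S)),X1),  branch(tree(node(S,Y,Y),branch(S,m,b)),branch(nil,X2,S),true) = branch(X2,Y2,true).
Decompose node/3: S = b,  true = true,  m = m.
Bind S := b; substituting into the 2 remaining equations that mention S gives: node(true,X1,Y) = node(true,tree(node(b,b,b),node(b,b,b)),X1),  branch(tree(node(b,Y,Y),branch(b,m,b)),branch(nil,X2,b),true) = branch(X2,Y2,true).
Delete trivial equation true = true.
Delete trivial equation m = m.
Decompose node/3: true = true,  X1 = tree(node(b,b,b),node(b,b,b)),  Y = X1.
Delete trivial equation true = true.
Bind X1 := tree(node(b,b,b),node(b,b,b)); substituting into the one remaining equation that mentions X1 gives: Y = tree(node(b,b,b),node(b,b,b)).
Bind Y := tree(node(b,b,b),node(b,b,b)); substituting into the remaining equation gives: branch(tree(node(b,tree(node(b,b,b),node(b,b,b)),tree(node(b,b,b),node(b,b,b))),branch(b,m,b)),branch(nil,X2,b),true) = branch(X2,Y2,true).
Decompose branch/3: tree(node(b,tree(node(b,b,b),node(b,b,b)),tree(node(b,b,b),node(b,b,b))),branch(b,m,b)) = X2,  branch(nil,X2,b) = Y2,  true = true.
Bind X2 := tree(node(b,tree(node(b,b,b),node(b,b,b)),tree(node(b,b,b),node(b,b,b))),branch(b,m,b)); substituting into the one remaining equation that mentions X2 gives: branch(nil,tree(node(b,tree(node(b,b,b),node(b,b,b)),tree(node(b,b,b),node(b,b,b))),branch(b,m,b)),b) = Y2.
Bind Y2 := branch(nil,tree(node(b,tree(node(b,b,b),node(b,b,b)),tree(node(b,b,b),node(b,b,b))),branch(b,m,b)),b); no other remaining equation mentions Y2.
Delete trivial equation true = true.
MGU = { S ↦ b, X1 ↦ tree(node(b,b,b),node(b,b,b)), Y ↦ tree(node(b,b,b),node(b,b,b)), X2 ↦ tree(node(b,tree(node(b,b,b),node(b,b,b)),tree(node(b,b,b),node(b,b,b))),branch(b,m,b)), Y2 ↦ branch(nil,tree(node(b,tree(node(b,b,b),node(b,b,b)),tree(node(b,b,b),node(b,b,b))),branch(b,m,b)),b) }, so Y ↦ tree(node(b,b,b),node(b,b,b)).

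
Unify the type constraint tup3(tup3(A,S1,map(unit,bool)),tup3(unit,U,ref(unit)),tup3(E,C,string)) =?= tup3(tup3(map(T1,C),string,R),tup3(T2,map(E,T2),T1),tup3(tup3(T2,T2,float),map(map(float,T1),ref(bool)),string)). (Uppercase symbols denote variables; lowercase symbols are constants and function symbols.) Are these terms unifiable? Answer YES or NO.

Decompose tup3/3: tup3(A,S1,map(unit,bool)) =?= tup3(map(T1,C),string,R),  tup3(unit,U,ref(unit)) =?= tup3(T2,map(E,T2),T1),  tup3(E,C,string) =?= tup3(tup3(T2,T2,float),map(map(float,T1),ref(bool)),string).
Decompose tup3/3: A =?= map(T1,C),  S1 =?= string,  map(unit,bool) =?= R.
Bind A := map(T1,C); no other remaining equation mentions A.
Bind S1 := string; no other remaining equation mentions S1.
Bind R := map(unit,bool); no other remaining equation mentions R.
Decompose tup3/3: unit =?= T2,  U =?= map(E,T2),  ref(unit) =?= T1.
Bind T2 := unit; substituting into the 2 remaining equations that mention T2 gives: U =?= map(E,unit),  tup3(E,C,string) =?= tup3(tup3(unit,unit,float),map(map(float,T1),ref(bool)),string).
Bind U := map(E,unit); no other remaining equation mentions U.
Bind T1 := ref(unit); substituting into the remaining equation gives: tup3(E,C,string) =?= tup3(tup3(unit,unit,float),map(map(float,ref(unit)),ref(bool)),string). Substituting into the earlier binding gives A := map(ref(unit),C).
Decompose tup3/3: E =?= tup3(unit,unit,float),  C =?= map(map(float,ref(unit)),ref(bool)),  string =?= string.
Bind E := tup3(unit,unit,float); no other remaining equation mentions E. Substituting into the earlier binding gives U := map(tup3(unit,unit,float),unit).
Bind C := map(map(float,ref(unit)),ref(bool)); no other remaining equation mentions C. Substituting into the earlier binding gives A := map(ref(unit),map(map(float,ref(unit)),ref(bool))).
Delete trivial equation string =?= string.
No equations remain and no clash or occurs-check failure arose, so a unifier exists.

YES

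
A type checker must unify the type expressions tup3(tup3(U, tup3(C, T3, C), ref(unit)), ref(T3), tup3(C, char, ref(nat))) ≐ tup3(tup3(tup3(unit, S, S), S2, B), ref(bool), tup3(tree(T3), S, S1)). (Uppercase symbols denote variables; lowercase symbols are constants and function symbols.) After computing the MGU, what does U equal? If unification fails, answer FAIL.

tup3(unit, char, char)

Decompose tup3/3: tup3(U, tup3(C, T3, C), ref(unit)) ≐ tup3(tup3(unit, S, S), S2, B),  ref(T3) ≐ ref(bool),  tup3(C, char, ref(nat)) ≐ tup3(tree(T3), S, S1).
Decompose tup3/3: U ≐ tup3(unit, S, S),  tup3(C, T3, C) ≐ S2,  ref(unit) ≐ B.
Bind U := tup3(unit, S, S); no other remaining equation mentions U.
Bind S2 := tup3(C, T3, C); no other remaining equation mentions S2.
Bind B := ref(unit); no other remaining equation mentions B.
Decompose ref/1: T3 ≐ bool.
Bind T3 := bool; substituting into the remaining equation gives: tup3(C, char, ref(nat)) ≐ tup3(tree(bool), S, S1). Substituting into the earlier binding gives S2 := tup3(C, bool, C).
Decompose tup3/3: C ≐ tree(bool),  char ≐ S,  ref(nat) ≐ S1.
Bind C := tree(bool); no other remaining equation mentions C. Substituting into the earlier binding gives S2 := tup3(tree(bool), bool, tree(bool)).
Bind S := char; no other remaining equation mentions S. Substituting into the earlier binding gives U := tup3(unit, char, char).
Bind S1 := ref(nat).
MGU = { U ↦ tup3(unit, char, char), S2 ↦ tup3(tree(bool), bool, tree(bool)), B ↦ ref(unit), T3 ↦ bool, C ↦ tree(bool), S ↦ char, S1 ↦ ref(nat) }, so U ↦ tup3(unit, char, char).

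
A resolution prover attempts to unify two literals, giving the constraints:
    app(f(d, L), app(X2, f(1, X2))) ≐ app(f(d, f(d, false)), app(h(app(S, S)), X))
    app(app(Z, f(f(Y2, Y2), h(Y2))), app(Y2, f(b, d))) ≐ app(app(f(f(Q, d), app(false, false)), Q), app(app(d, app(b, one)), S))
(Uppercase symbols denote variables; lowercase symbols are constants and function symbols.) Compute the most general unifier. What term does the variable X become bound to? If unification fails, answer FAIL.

f(1, h(app(f(b, d), f(b, d))))

Decompose app/2: f(d, L) ≐ f(d, f(d, false)),  app(X2, f(1, X2)) ≐ app(h(app(S, S)), X).
Decompose f/2: d ≐ d,  L ≐ f(d, false).
Delete trivial equation d ≐ d.
Bind L := f(d, false); no other remaining equation mentions L.
Decompose app/2: X2 ≐ h(app(S, S)),  f(1, X2) ≐ X.
Bind X2 := h(app(S, S)); substituting into the one remaining equation that mentions X2 gives: f(1, h(app(S, S))) ≐ X.
Bind X := f(1, h(app(S, S))); no other remaining equation mentions X.
Decompose app/2: app(Z, f(f(Y2, Y2), h(Y2))) ≐ app(f(f(Q, d), app(false, false)), Q),  app(Y2, f(b, d)) ≐ app(app(d, app(b, one)), S).
Decompose app/2: Z ≐ f(f(Q, d), app(false, false)),  f(f(Y2, Y2), h(Y2)) ≐ Q.
Bind Z := f(f(Q, d), app(false, false)); no other remaining equation mentions Z.
Bind Q := f(f(Y2, Y2), h(Y2)); no other remaining equation mentions Q. Substituting into the earlier binding gives Z := f(f(f(f(Y2, Y2), h(Y2)), d), app(false, false)).
Decompose app/2: Y2 ≐ app(d, app(b, one)),  f(b, d) ≐ S.
Bind Y2 := app(d, app(b, one)); no other remaining equation mentions Y2. Substituting into the earlier bindings gives Z := f(f(f(f(app(d, app(b, one)), app(d, app(b, one))), h(app(d, app(b, one)))), d), app(false, false)), Q := f(f(app(d, app(b, one)), app(d, app(b, one))), h(app(d, app(b, one)))).
Bind S := f(b, d). Substituting into the earlier bindings gives X2 := h(app(f(b, d), f(b, d))), X := f(1, h(app(f(b, d), f(b, d)))).
MGU = { L := f(d, false), X2 := h(app(f(b, d), f(b, d))), X := f(1, h(app(f(b, d), f(b, d)))), Z := f(f(f(f(app(d, app(b, one)), app(d, app(b, one))), h(app(d, app(b, one)))), d), app(false, false)), Q := f(f(app(d, app(b, one)), app(d, app(b, one))), h(app(d, app(b, one)))), Y2 := app(d, app(b, one)), S := f(b, d) }, so X := f(1, h(app(f(b, d), f(b, d)))).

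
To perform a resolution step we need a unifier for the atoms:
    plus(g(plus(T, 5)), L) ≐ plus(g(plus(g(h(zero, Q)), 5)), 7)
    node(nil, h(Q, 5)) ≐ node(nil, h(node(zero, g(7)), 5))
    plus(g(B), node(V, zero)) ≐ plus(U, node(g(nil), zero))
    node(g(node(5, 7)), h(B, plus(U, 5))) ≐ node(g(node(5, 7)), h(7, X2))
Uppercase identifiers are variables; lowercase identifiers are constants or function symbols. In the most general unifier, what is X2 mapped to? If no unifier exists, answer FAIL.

Decompose plus/2: g(plus(T, 5)) ≐ g(plus(g(h(zero, Q)), 5)),  L ≐ 7.
Decompose g/1: plus(T, 5) ≐ plus(g(h(zero, Q)), 5).
Decompose plus/2: T ≐ g(h(zero, Q)),  5 ≐ 5.
Bind T := g(h(zero, Q)); no other remaining equation mentions T.
Delete trivial equation 5 ≐ 5.
Bind L := 7; no other remaining equation mentions L.
Decompose node/2: nil ≐ nil,  h(Q, 5) ≐ h(node(zero, g(7)), 5).
Delete trivial equation nil ≐ nil.
Decompose h/2: Q ≐ node(zero, g(7)),  5 ≐ 5.
Bind Q := node(zero, g(7)); no other remaining equation mentions Q. Substituting into the earlier binding gives T := g(h(zero, node(zero, g(7)))).
Delete trivial equation 5 ≐ 5.
Decompose plus/2: g(B) ≐ U,  node(V, zero) ≐ node(g(nil), zero).
Bind U := g(B); substituting into the one remaining equation that mentions U gives: node(g(node(5, 7)), h(B, plus(g(B), 5))) ≐ node(g(node(5, 7)), h(7, X2)).
Decompose node/2: V ≐ g(nil),  zero ≐ zero.
Bind V := g(nil); no other remaining equation mentions V.
Delete trivial equation zero ≐ zero.
Decompose node/2: g(node(5, 7)) ≐ g(node(5, 7)),  h(B, plus(g(B), 5)) ≐ h(7, X2).
Delete trivial equation g(node(5, 7)) ≐ g(node(5, 7)).
Decompose h/2: B ≐ 7,  plus(g(B), 5) ≐ X2.
Bind B := 7; substituting into the remaining equation gives: plus(g(7), 5) ≐ X2. Substituting into the earlier binding gives U := g(7).
Bind X2 := plus(g(7), 5).
MGU = { T ↦ g(h(zero, node(zero, g(7)))), L ↦ 7, Q ↦ node(zero, g(7)), U ↦ g(7), V ↦ g(nil), B ↦ 7, X2 ↦ plus(g(7), 5) }, so X2 ↦ plus(g(7), 5).

plus(g(7), 5)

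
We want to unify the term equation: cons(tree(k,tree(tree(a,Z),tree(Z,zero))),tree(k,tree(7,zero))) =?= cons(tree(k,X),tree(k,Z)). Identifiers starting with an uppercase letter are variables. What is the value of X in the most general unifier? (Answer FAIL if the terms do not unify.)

Decompose cons/2: tree(k,tree(tree(a,Z),tree(Z,zero))) =?= tree(k,X),  tree(k,tree(7,zero)) =?= tree(k,Z).
Decompose tree/2: k =?= k,  tree(tree(a,Z),tree(Z,zero)) =?= X.
Delete trivial equation k =?= k.
Bind X := tree(tree(a,Z),tree(Z,zero)); no other remaining equation mentions X.
Decompose tree/2: k =?= k,  tree(7,zero) =?= Z.
Delete trivial equation k =?= k.
Bind Z := tree(7,zero). Substituting into the earlier binding gives X := tree(tree(a,tree(7,zero)),tree(tree(7,zero),zero)).
MGU = { X -> tree(tree(a,tree(7,zero)),tree(tree(7,zero),zero)), Z -> tree(7,zero) }, so X -> tree(tree(a,tree(7,zero)),tree(tree(7,zero),zero)).

tree(tree(a,tree(7,zero)),tree(tree(7,zero),zero))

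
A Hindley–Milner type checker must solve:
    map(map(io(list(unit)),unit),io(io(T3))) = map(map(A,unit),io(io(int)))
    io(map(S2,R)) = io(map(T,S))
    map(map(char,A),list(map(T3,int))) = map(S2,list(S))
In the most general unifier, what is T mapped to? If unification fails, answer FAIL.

map(char,io(list(unit)))

Decompose map/2: map(io(list(unit)),unit) = map(A,unit),  io(io(T3)) = io(io(int)).
Decompose map/2: io(list(unit)) = A,  unit = unit.
Bind A := io(list(unit)); substituting into the one remaining equation that mentions A gives: map(map(char,io(list(unit))),list(map(T3,int))) = map(S2,list(S)).
Delete trivial equation unit = unit.
Decompose io/1: io(T3) = io(int).
Decompose io/1: T3 = int.
Bind T3 := int; substituting into the one remaining equation that mentions T3 gives: map(map(char,io(list(unit))),list(map(int,int))) = map(S2,list(S)).
Decompose io/1: map(S2,R) = map(T,S).
Decompose map/2: S2 = T,  R = S.
Bind S2 := T; substituting into the one remaining equation that mentions S2 gives: map(map(char,io(list(unit))),list(map(int,int))) = map(T,list(S)).
Bind R := S; no other remaining equation mentions R.
Decompose map/2: map(char,io(list(unit))) = T,  list(map(int,int)) = list(S).
Bind T := map(char,io(list(unit))); no other remaining equation mentions T. Substituting into the earlier binding gives S2 := map(char,io(list(unit))).
Decompose list/1: map(int,int) = S.
Bind S := map(int,int). Substituting into the earlier binding gives R := map(int,int).
MGU = { A -> io(list(unit)), T3 -> int, S2 -> map(char,io(list(unit))), R -> map(int,int), T -> map(char,io(list(unit))), S -> map(int,int) }, so T -> map(char,io(list(unit))).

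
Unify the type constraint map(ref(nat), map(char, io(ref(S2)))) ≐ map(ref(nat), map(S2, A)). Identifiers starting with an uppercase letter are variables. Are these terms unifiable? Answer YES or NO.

Decompose map/2: ref(nat) ≐ ref(nat),  map(char, io(ref(S2))) ≐ map(S2, A).
Delete trivial equation ref(nat) ≐ ref(nat).
Decompose map/2: char ≐ S2,  io(ref(S2)) ≐ A.
Bind S2 := char; substituting into the remaining equation gives: io(ref(char)) ≐ A.
Bind A := io(ref(char)).
No equations remain and no clash or occurs-check failure arose, so a unifier exists.

YES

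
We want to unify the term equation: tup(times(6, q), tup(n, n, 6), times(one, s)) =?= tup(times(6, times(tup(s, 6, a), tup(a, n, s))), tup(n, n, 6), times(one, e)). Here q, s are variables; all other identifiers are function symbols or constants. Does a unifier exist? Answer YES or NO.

Decompose tup/3: times(6, q) =?= times(6, times(tup(s, 6, a), tup(a, n, s))),  tup(n, n, 6) =?= tup(n, n, 6),  times(one, s) =?= times(one, e).
Decompose times/2: 6 =?= 6,  q =?= times(tup(s, 6, a), tup(a, n, s)).
Delete trivial equation 6 =?= 6.
Bind q := times(tup(s, 6, a), tup(a, n, s)); no other remaining equation mentions q.
Delete trivial equation tup(n, n, 6) =?= tup(n, n, 6).
Decompose times/2: one =?= one,  s =?= e.
Delete trivial equation one =?= one.
Bind s := e. Substituting into the earlier binding gives q := times(tup(e, 6, a), tup(a, n, e)).
No equations remain and no clash or occurs-check failure arose, so a unifier exists.

YES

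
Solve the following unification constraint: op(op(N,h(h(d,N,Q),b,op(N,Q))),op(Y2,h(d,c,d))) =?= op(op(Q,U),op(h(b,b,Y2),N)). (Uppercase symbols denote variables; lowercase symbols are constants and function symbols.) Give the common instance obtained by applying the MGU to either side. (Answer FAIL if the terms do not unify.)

Decompose op/2: op(N,h(h(d,N,Q),b,op(N,Q))) =?= op(Q,U),  op(Y2,h(d,c,d)) =?= op(h(b,b,Y2),N).
Decompose op/2: N =?= Q,  h(h(d,N,Q),b,op(N,Q)) =?= U.
Bind N := Q; substituting into the remaining equations gives: h(h(d,Q,Q),b,op(Q,Q)) =?= U,  op(Y2,h(d,c,d)) =?= op(h(b,b,Y2),Q).
Bind U := h(h(d,Q,Q),b,op(Q,Q)); no other remaining equation mentions U.
Decompose op/2: Y2 =?= h(b,b,Y2),  h(d,c,d) =?= Q.
Occurs check fails: Y2 occurs in h(b,b,Y2); the equation Y2 =?= h(b,b,Y2) has no finite solution.

FAIL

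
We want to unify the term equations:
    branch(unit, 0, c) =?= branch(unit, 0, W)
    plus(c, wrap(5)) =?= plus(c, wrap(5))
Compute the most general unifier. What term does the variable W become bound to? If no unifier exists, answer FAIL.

c

Decompose branch/3: unit =?= unit,  0 =?= 0,  c =?= W.
Delete trivial equation unit =?= unit.
Delete trivial equation 0 =?= 0.
Bind W := c; no other remaining equation mentions W.
Delete trivial equation plus(c, wrap(5)) =?= plus(c, wrap(5)).
MGU = { W -> c }, so W -> c.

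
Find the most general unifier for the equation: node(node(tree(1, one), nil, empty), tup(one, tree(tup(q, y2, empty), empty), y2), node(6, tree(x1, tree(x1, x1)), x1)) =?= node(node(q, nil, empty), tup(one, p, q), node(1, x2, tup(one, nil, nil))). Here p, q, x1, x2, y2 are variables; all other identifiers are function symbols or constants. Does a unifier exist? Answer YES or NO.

NO

Decompose node/3: node(tree(1, one), nil, empty) =?= node(q, nil, empty),  tup(one, tree(tup(q, y2, empty), empty), y2) =?= tup(one, p, q),  node(6, tree(x1, tree(x1, x1)), x1) =?= node(1, x2, tup(one, nil, nil)).
Decompose node/3: tree(1, one) =?= q,  nil =?= nil,  empty =?= empty.
Bind q := tree(1, one); substituting into the one remaining equation that mentions q gives: tup(one, tree(tup(tree(1, one), y2, empty), empty), y2) =?= tup(one, p, tree(1, one)).
Delete trivial equation nil =?= nil.
Delete trivial equation empty =?= empty.
Decompose tup/3: one =?= one,  tree(tup(tree(1, one), y2, empty), empty) =?= p,  y2 =?= tree(1, one).
Delete trivial equation one =?= one.
Bind p := tree(tup(tree(1, one), y2, empty), empty); no other remaining equation mentions p.
Bind y2 := tree(1, one); no other remaining equation mentions y2. Substituting into the earlier binding gives p := tree(tup(tree(1, one), tree(1, one), empty), empty).
Decompose node/3: 6 =?= 1,  tree(x1, tree(x1, x1)) =?= x2,  x1 =?= tup(one, nil, nil).
Clash: constants 6 and 1 differ; no unifier exists.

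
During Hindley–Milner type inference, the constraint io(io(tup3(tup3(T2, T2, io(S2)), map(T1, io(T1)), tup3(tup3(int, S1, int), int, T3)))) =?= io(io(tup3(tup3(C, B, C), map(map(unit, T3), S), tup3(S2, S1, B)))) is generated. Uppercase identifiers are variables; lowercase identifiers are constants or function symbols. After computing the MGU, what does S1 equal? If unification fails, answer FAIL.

int

Decompose io/1: io(tup3(tup3(T2, T2, io(S2)), map(T1, io(T1)), tup3(tup3(int, S1, int), int, T3))) =?= io(tup3(tup3(C, B, C), map(map(unit, T3), S), tup3(S2, S1, B))).
Decompose io/1: tup3(tup3(T2, T2, io(S2)), map(T1, io(T1)), tup3(tup3(int, S1, int), int, T3)) =?= tup3(tup3(C, B, C), map(map(unit, T3), S), tup3(S2, S1, B)).
Decompose tup3/3: tup3(T2, T2, io(S2)) =?= tup3(C, B, C),  map(T1, io(T1)) =?= map(map(unit, T3), S),  tup3(tup3(int, S1, int), int, T3) =?= tup3(S2, S1, B).
Decompose tup3/3: T2 =?= C,  T2 =?= B,  io(S2) =?= C.
Bind T2 := C; substituting into the one remaining equation that mentions T2 gives: C =?= B.
Bind C := B; substituting into the one remaining equation that mentions C gives: io(S2) =?= B. Substituting into the earlier binding gives T2 := B.
Bind B := io(S2); substituting into the one remaining equation that mentions B gives: tup3(tup3(int, S1, int), int, T3) =?= tup3(S2, S1, io(S2)). Substituting into the earlier bindings gives T2 := io(S2), C := io(S2).
Decompose map/2: T1 =?= map(unit, T3),  io(T1) =?= S.
Bind T1 := map(unit, T3); substituting into the one remaining equation that mentions T1 gives: io(map(unit, T3)) =?= S.
Bind S := io(map(unit, T3)); no other remaining equation mentions S.
Decompose tup3/3: tup3(int, S1, int) =?= S2,  int =?= S1,  T3 =?= io(S2).
Bind S2 := tup3(int, S1, int); substituting into the one remaining equation that mentions S2 gives: T3 =?= io(tup3(int, S1, int)). Substituting into the earlier bindings gives T2 := io(tup3(int, S1, int)), C := io(tup3(int, S1, int)), B := io(tup3(int, S1, int)).
Bind S1 := int; substituting into the remaining equation gives: T3 =?= io(tup3(int, int, int)). Substituting into the earlier bindings gives T2 := io(tup3(int, int, int)), C := io(tup3(int, int, int)), B := io(tup3(int, int, int)), S2 := tup3(int, int, int).
Bind T3 := io(tup3(int, int, int)). Substituting into the earlier bindings gives T1 := map(unit, io(tup3(int, int, int))), S := io(map(unit, io(tup3(int, int, int)))).
MGU = { T2 ↦ io(tup3(int, int, int)), C ↦ io(tup3(int, int, int)), B ↦ io(tup3(int, int, int)), T1 ↦ map(unit, io(tup3(int, int, int))), S ↦ io(map(unit, io(tup3(int, int, int)))), S2 ↦ tup3(int, int, int), S1 ↦ int, T3 ↦ io(tup3(int, int, int)) }, so S1 ↦ int.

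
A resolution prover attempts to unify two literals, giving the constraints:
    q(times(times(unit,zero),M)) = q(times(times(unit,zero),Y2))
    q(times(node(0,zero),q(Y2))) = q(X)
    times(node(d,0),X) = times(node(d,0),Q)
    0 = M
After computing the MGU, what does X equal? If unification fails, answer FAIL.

times(node(0,zero),q(0))

Decompose q/1: times(times(unit,zero),M) = times(times(unit,zero),Y2).
Decompose times/2: times(unit,zero) = times(unit,zero),  M = Y2.
Delete trivial equation times(unit,zero) = times(unit,zero).
Bind M := Y2; substituting into the one remaining equation that mentions M gives: 0 = Y2.
Decompose q/1: times(node(0,zero),q(Y2)) = X.
Bind X := times(node(0,zero),q(Y2)); substituting into the one remaining equation that mentions X gives: times(node(d,0),times(node(0,zero),q(Y2))) = times(node(d,0),Q).
Decompose times/2: node(d,0) = node(d,0),  times(node(0,zero),q(Y2)) = Q.
Delete trivial equation node(d,0) = node(d,0).
Bind Q := times(node(0,zero),q(Y2)); no other remaining equation mentions Q.
Bind Y2 := 0. Substituting into the earlier bindings gives M := 0, X := times(node(0,zero),q(0)), Q := times(node(0,zero),q(0)).
MGU = { M := 0, X := times(node(0,zero),q(0)), Q := times(node(0,zero),q(0)), Y2 := 0 }, so X := times(node(0,zero),q(0)).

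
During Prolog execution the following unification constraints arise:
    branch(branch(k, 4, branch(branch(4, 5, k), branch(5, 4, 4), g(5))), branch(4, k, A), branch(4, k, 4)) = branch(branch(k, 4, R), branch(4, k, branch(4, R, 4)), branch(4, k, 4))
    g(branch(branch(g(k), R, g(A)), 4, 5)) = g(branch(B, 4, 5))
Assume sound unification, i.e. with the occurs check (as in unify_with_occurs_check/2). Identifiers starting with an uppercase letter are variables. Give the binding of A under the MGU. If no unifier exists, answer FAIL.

Decompose branch/3: branch(k, 4, branch(branch(4, 5, k), branch(5, 4, 4), g(5))) = branch(k, 4, R),  branch(4, k, A) = branch(4, k, branch(4, R, 4)),  branch(4, k, 4) = branch(4, k, 4).
Decompose branch/3: k = k,  4 = 4,  branch(branch(4, 5, k), branch(5, 4, 4), g(5)) = R.
Delete trivial equation k = k.
Delete trivial equation 4 = 4.
Bind R := branch(branch(4, 5, k), branch(5, 4, 4), g(5)); substituting into the 2 remaining equations that mention R gives: branch(4, k, A) = branch(4, k, branch(4, branch(branch(4, 5, k), branch(5, 4, 4), g(5)), 4)),  g(branch(branch(g(k), branch(branch(4, 5, k), branch(5, 4, 4), g(5)), g(A)), 4, 5)) = g(branch(B, 4, 5)).
Decompose branch/3: 4 = 4,  k = k,  A = branch(4, branch(branch(4, 5, k), branch(5, 4, 4), g(5)), 4).
Delete trivial equation 4 = 4.
Delete trivial equation k = k.
Bind A := branch(4, branch(branch(4, 5, k), branch(5, 4, 4), g(5)), 4); substituting into the one remaining equation that mentions A gives: g(branch(branch(g(k), branch(branch(4, 5, k), branch(5, 4, 4), g(5)), g(branch(4, branch(branch(4, 5, k), branch(5, 4, 4), g(5)), 4))), 4, 5)) = g(branch(B, 4, 5)).
Delete trivial equation branch(4, k, 4) = branch(4, k, 4).
Decompose g/1: branch(branch(g(k), branch(branch(4, 5, k), branch(5, 4, 4), g(5)), g(branch(4, branch(branch(4, 5, k), branch(5, 4, 4), g(5)), 4))), 4, 5) = branch(B, 4, 5).
Decompose branch/3: branch(g(k), branch(branch(4, 5, k), branch(5, 4, 4), g(5)), g(branch(4, branch(branch(4, 5, k), branch(5, 4, 4), g(5)), 4))) = B,  4 = 4,  5 = 5.
Bind B := branch(g(k), branch(branch(4, 5, k), branch(5, 4, 4), g(5)), g(branch(4, branch(branch(4, 5, k), branch(5, 4, 4), g(5)), 4))); no other remaining equation mentions B.
Delete trivial equation 4 = 4.
Delete trivial equation 5 = 5.
MGU = { R ↦ branch(branch(4, 5, k), branch(5, 4, 4), g(5)), A ↦ branch(4, branch(branch(4, 5, k), branch(5, 4, 4), g(5)), 4), B ↦ branch(g(k), branch(branch(4, 5, k), branch(5, 4, 4), g(5)), g(branch(4, branch(branch(4, 5, k), branch(5, 4, 4), g(5)), 4))) }, so A ↦ branch(4, branch(branch(4, 5, k), branch(5, 4, 4), g(5)), 4).

branch(4, branch(branch(4, 5, k), branch(5, 4, 4), g(5)), 4)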